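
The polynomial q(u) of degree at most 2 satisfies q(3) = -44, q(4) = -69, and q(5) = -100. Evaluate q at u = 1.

-12

Using the Lagrange interpolation formula with nodes 3, 4, 5:
  L_0(u) = (u - 4)(u - 5) / 2
  L_1(u) = (u - 3)(u - 5) / -1
  L_2(u) = (u - 3)(u - 4) / 2
Then q(u) = -44·L_0(u) - 69·L_1(u) - 100·L_2(u).
Expanding and collecting terms gives q(u) = -3u^2 - 4u - 5.
Evaluating at u = 1: q(1) = -12.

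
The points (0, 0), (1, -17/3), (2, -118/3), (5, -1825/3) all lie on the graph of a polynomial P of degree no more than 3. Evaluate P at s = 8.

Write P(s) = as^3 + bs^2 + cs + d. Substituting each data point gives a linear system:
  d = 0
  a + b + c + d = -17/3
  8a + 4b + 2c + d = -118/3
  125a + 25b + 5c + d = -1825/3
Solving the system yields a = -5, b = 1, c = -5/3, d = 0.
So P(s) = -5s^3 + s^2 - (5/3)s.
Then P(8) = -7528/3.

-7528/3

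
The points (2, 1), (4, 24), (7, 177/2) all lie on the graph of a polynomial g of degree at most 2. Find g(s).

g(s) = 2s^2 - (1/2)s - 6

Using the Lagrange interpolation formula with nodes 2, 4, 7:
  L_0(s) = (s - 4)(s - 7) / 10
  L_1(s) = (s - 2)(s - 7) / -6
  L_2(s) = (s - 2)(s - 4) / 15
Then g(s) = 1·L_0(s) + 24·L_1(s) + 177/2·L_2(s).
Expanding and collecting terms gives g(s) = 2s^2 - (1/2)s - 6.
Check: g(2) = 1. ✓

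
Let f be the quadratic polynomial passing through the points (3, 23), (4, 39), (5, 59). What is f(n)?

f(n) = 2n^2 + 2n - 1

Write f(n) = an^2 + bn + c. Substituting each data point gives a linear system:
  9a + 3b + c = 23
  16a + 4b + c = 39
  25a + 5b + c = 59
Solving the system yields a = 2, b = 2, c = -1.
So f(n) = 2n² + 2n - 1.
Check: f(3) = 23. ✓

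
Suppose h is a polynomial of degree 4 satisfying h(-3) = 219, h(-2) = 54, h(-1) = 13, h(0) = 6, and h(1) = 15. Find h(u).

h(u) = 3u^4 + 3u^3 + 5u^2 - 2u + 6

Write h(u) = au^4 + bu^3 + cu^2 + du + e. Substituting each data point gives a linear system:
  81a - 27b + 9c - 3d + e = 219
  16a - 8b + 4c - 2d + e = 54
  a - b + c - d + e = 13
  e = 6
  a + b + c + d + e = 15
Solving the system yields a = 3, b = 3, c = 5, d = -2, e = 6.
So h(u) = 3u^4 + 3u^3 + 5u^2 - 2u + 6.
Check: h(-1) = 13. ✓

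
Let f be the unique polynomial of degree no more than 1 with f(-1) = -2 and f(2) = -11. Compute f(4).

-17

Write f(t) = at + b. Substituting each data point gives a linear system:
  -a + b = -2
  2a + b = -11
Solving the system yields a = -3, b = -5.
So f(t) = -3t - 5.
Then f(4) = -17.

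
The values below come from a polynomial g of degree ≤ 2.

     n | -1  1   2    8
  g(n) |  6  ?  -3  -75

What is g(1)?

2

The 3 known points determine the degree-2 polynomial uniquely.
Write g(n) = an^2 + bn + c. Substituting each data point gives a linear system:
  a - b + c = 6
  4a + 2b + c = -3
  64a + 8b + c = -75
Solving the system yields a = -1, b = -2, c = 5.
So g(n) = -n^2 - 2n + 5.
Then g(1) = 2.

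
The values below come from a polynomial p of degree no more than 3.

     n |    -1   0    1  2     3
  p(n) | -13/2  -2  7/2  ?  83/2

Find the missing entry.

16

The 4 known points determine the degree-3 polynomial uniquely.
Write p(n) = an^3 + bn^2 + cn + d. Substituting each data point gives a linear system:
  -a + b - c + d = -13/2
  d = -2
  a + b + c + d = 7/2
  27a + 9b + 3c + d = 83/2
Solving the system yields a = 1, b = 1/2, c = 4, d = -2.
So p(n) = n^3 + (1/2)n^2 + 4n - 2.
Then p(2) = 16.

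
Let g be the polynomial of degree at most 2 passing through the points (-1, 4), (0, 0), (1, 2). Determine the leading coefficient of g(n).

3

Write g(n) = an^2 + bn + c. Substituting each data point gives a linear system:
  a - b + c = 4
  c = 0
  a + b + c = 2
Solving the system yields a = 3, b = -1, c = 0.
So g(n) = 3n^2 - n.
The leading coefficient is 3.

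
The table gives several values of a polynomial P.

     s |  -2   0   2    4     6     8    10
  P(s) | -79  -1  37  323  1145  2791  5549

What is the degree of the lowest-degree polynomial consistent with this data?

3

Forward differences of the values at s = -2, 0, 2, 4, 6, 8, 10:
  P  : -79  -1  37  323  1145  2791  5549
  Δ  : 78  38  286  822  1646  2758
  Δ^2: -40  248  536  824  1112
  Δ^3: 288  288  288  288
  Δ^4: 0  0  0
  Δ^5: 0  0
  Δ^6: 0
The third differences are constant (288) and nonzero, while all higher differences vanish, so the minimal degree is 3.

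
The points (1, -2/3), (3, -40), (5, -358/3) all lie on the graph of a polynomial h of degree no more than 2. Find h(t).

h(t) = -5t^2 + (1/3)t + 4

Using the Lagrange interpolation formula with nodes 1, 3, 5:
  L_0(t) = (t - 3)(t - 5) / 8
  L_1(t) = (t - 1)(t - 5) / -4
  L_2(t) = (t - 1)(t - 3) / 8
Then h(t) = -2/3·L_0(t) - 40·L_1(t) - 358/3·L_2(t).
Expanding and collecting terms gives h(t) = -5t² + (1/3)t + 4.
Check: h(3) = -40. ✓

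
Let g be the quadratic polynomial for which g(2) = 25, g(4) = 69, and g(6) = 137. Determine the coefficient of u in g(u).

Write g(u) = au^2 + bu + c. Substituting each data point gives a linear system:
  4a + 2b + c = 25
  16a + 4b + c = 69
  36a + 6b + c = 137
Solving the system yields a = 3, b = 4, c = 5.
So g(u) = 3u^2 + 4u + 5.
The coefficient of u is 4.

4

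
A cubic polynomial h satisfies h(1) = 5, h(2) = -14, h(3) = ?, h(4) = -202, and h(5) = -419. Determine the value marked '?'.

-75

On equispaced nodes a degree-3 polynomial has vanishing fourth forward difference, so
  h(1) - 4·h(2) + 6·h(3) - 4·h(4) + h(5) = 0.
Substituting the known values and solving for h(3):
  6·h(3) = -450
  h(3) = -75.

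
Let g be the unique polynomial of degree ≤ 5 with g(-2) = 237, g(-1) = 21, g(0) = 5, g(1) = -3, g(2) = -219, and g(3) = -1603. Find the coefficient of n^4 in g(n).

Write g(n) = an^5 + bn^4 + cn^3 + dn^2 + en + k. Substituting each data point gives a linear system:
  -32a + 16b - 8c + 4d - 2e + k = 237
  -a + b - c + d - e + k = 21
  k = 5
  a + b + c + d + e + k = -3
  32a + 16b + 8c + 4d + 2e + k = -219
  243a + 81b + 27c + 9d + 3e + k = -1603
Solving the system yields a = -6, b = -1, c = -4, d = 5, e = -2, k = 5.
So g(n) = -6n^5 - n^4 - 4n^3 + 5n^2 - 2n + 5.
The coefficient of n^4 is -1.

-1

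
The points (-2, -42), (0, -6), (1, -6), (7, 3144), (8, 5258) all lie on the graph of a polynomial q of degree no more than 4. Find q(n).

Using the Lagrange interpolation formula with nodes -2, 0, 1, 7, 8:
  L_0(n) = n(n - 1)(n - 7)(n - 8) / 540
  L_1(n) = (n + 2)(n - 1)(n - 7)(n - 8) / -112
  L_2(n) = (n + 2)n(n - 7)(n - 8) / 126
  L_3(n) = (n + 2)n(n - 1)(n - 8) / -378
  L_4(n) = (n + 2)n(n - 1)(n - 7) / 560
Then q(n) = -42·L_0(n) - 6·L_1(n) - 6·L_2(n) + 3144·L_3(n) + 5258·L_4(n).
Expanding and collecting terms gives q(n) = n^4 + 3n^3 - 6n^2 + 2n - 6.
Check: q(0) = -6. ✓

q(n) = n^4 + 3n^3 - 6n^2 + 2n - 6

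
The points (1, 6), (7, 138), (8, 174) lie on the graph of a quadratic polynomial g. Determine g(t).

g(t) = 2t^2 + 6t - 2

Write g(t) = at^2 + bt + c. Substituting each data point gives a linear system:
  a + b + c = 6
  49a + 7b + c = 138
  64a + 8b + c = 174
Solving the system yields a = 2, b = 6, c = -2.
So g(t) = 2t^2 + 6t - 2.
Check: g(8) = 174. ✓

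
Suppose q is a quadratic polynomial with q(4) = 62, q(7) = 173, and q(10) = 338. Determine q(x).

Using the Lagrange interpolation formula with nodes 4, 7, 10:
  L_0(x) = (x - 7)(x - 10) / 18
  L_1(x) = (x - 4)(x - 10) / -9
  L_2(x) = (x - 4)(x - 7) / 18
Then q(x) = 62·L_0(x) + 173·L_1(x) + 338·L_2(x).
Expanding and collecting terms gives q(x) = 3x^2 + 4x - 2.
Check: q(10) = 338. ✓

q(x) = 3x^2 + 4x - 2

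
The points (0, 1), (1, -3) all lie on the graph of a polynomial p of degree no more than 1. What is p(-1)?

5

Write p(x) = ax + b. Substituting each data point gives a linear system:
  b = 1
  a + b = -3
Solving the system yields a = -4, b = 1.
So p(x) = -4x + 1.
Then p(-1) = 5.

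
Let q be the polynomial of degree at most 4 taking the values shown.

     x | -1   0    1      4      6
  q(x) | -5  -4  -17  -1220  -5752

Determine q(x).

Using the Lagrange interpolation formula with nodes -1, 0, 1, 4, 6:
  L_0(x) = x(x - 1)(x - 4)(x - 6) / 70
  L_1(x) = (x + 1)(x - 1)(x - 4)(x - 6) / -24
  L_2(x) = (x + 1)x(x - 4)(x - 6) / 30
  L_3(x) = (x + 1)x(x - 1)(x - 6) / -120
  L_4(x) = (x + 1)x(x - 1)(x - 4) / 420
Then q(x) = -5·L_0(x) - 4·L_1(x) - 17·L_2(x) - 1220·L_3(x) - 5752·L_4(x).
Expanding and collecting terms gives q(x) = -4x⁴ - 2x³ - 3x² - 4x - 4.
Check: q(6) = -5752. ✓

q(x) = -4x^4 - 2x^3 - 3x^2 - 4x - 4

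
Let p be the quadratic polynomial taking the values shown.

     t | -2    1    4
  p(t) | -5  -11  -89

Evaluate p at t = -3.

Using the Lagrange interpolation formula with nodes -2, 1, 4:
  L_0(t) = (t - 1)(t - 4) / 18
  L_1(t) = (t + 2)(t - 4) / -9
  L_2(t) = (t + 2)(t - 1) / 18
Then p(t) = -5·L_0(t) - 11·L_1(t) - 89·L_2(t).
Expanding and collecting terms gives p(t) = -4t^2 - 6t - 1.
Evaluating at t = -3: p(-3) = -19.

-19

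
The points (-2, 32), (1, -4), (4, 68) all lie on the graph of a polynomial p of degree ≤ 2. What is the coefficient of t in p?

-6

Write p(t) = at^2 + bt + c. Substituting each data point gives a linear system:
  4a - 2b + c = 32
  a + b + c = -4
  16a + 4b + c = 68
Solving the system yields a = 6, b = -6, c = -4.
So p(t) = 6t² - 6t - 4.
The coefficient of t is -6.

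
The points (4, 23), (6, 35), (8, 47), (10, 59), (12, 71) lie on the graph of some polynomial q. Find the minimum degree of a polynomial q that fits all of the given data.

Forward differences of the values at s = 4, 6, 8, 10, 12:
  q  : 23  35  47  59  71
  Δ  : 12  12  12  12
  Δ^2: 0  0  0
  Δ^3: 0  0
  Δ^4: 0
The first differences are constant (12) and nonzero, while all higher differences vanish, so the minimal degree is 1.

1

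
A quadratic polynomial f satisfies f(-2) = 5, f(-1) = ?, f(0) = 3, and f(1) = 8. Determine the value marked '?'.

On equispaced nodes a degree-2 polynomial has vanishing third forward difference, so
  - f(-2) + 3·f(-1) - 3·f(0) + f(1) = 0.
Substituting the known values and solving for f(-1):
  3·f(-1) = 6
  f(-1) = 2.

2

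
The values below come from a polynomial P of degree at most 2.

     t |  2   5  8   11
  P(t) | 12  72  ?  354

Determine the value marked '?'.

186

On equispaced nodes a degree-2 polynomial has vanishing third forward difference, so
  - P(2) + 3·P(5) - 3·P(8) + P(11) = 0.
Substituting the known values and solving for P(8):
  -3·P(8) = -558
  P(8) = 186.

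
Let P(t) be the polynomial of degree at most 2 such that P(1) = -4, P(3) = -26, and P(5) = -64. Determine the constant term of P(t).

1

Write P(t) = at^2 + bt + c. Substituting each data point gives a linear system:
  a + b + c = -4
  9a + 3b + c = -26
  25a + 5b + c = -64
Solving the system yields a = -2, b = -3, c = 1.
So P(t) = -2t^2 - 3t + 1.
The constant term is 1.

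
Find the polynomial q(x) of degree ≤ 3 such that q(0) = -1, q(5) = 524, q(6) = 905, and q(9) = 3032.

Using the Lagrange interpolation formula with nodes 0, 5, 6, 9:
  L_0(x) = (x - 5)(x - 6)(x - 9) / -270
  L_1(x) = x(x - 6)(x - 9) / 20
  L_2(x) = x(x - 5)(x - 9) / -18
  L_3(x) = x(x - 5)(x - 6) / 108
Then q(x) = -1·L_0(x) + 524·L_1(x) + 905·L_2(x) + 3032·L_3(x).
Expanding and collecting terms gives q(x) = 4x^3 + 2x^2 - 5x - 1.
Check: q(6) = 905. ✓

q(x) = 4x^3 + 2x^2 - 5x - 1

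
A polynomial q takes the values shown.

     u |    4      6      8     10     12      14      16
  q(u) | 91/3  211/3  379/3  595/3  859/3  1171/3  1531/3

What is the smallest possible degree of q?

Forward differences of the values at u = 4, 6, 8, 10, 12, 14, 16:
  q  : 91/3  211/3  379/3  595/3  859/3  1171/3  1531/3
  Δ  : 40  56  72  88  104  120
  Δ^2: 16  16  16  16  16
  Δ^3: 0  0  0  0
  Δ^4: 0  0  0
  Δ^5: 0  0
  Δ^6: 0
The second differences are constant (16) and nonzero, while all higher differences vanish, so the minimal degree is 2.

2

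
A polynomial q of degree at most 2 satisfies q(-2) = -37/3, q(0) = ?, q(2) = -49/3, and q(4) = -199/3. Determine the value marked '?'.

5/3

On equispaced nodes a degree-2 polynomial has vanishing third forward difference, so
  - q(-2) + 3·q(0) - 3·q(2) + q(4) = 0.
Substituting the known values and solving for q(0):
  3·q(0) = 5
  q(0) = 5/3.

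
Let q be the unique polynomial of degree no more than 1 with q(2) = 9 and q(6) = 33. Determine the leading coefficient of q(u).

6

Write q(u) = au + b. Substituting each data point gives a linear system:
  2a + b = 9
  6a + b = 33
Solving the system yields a = 6, b = -3.
So q(u) = 6u - 3.
The leading coefficient is 6.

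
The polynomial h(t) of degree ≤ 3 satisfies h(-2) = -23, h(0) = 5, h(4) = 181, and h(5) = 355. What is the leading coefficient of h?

Write h(t) = at^3 + bt^2 + ct + d. Substituting each data point gives a linear system:
  -8a + 4b - 2c + d = -23
  d = 5
  64a + 16b + 4c + d = 181
  125a + 25b + 5c + d = 355
Solving the system yields a = 3, b = -1, c = 0, d = 5.
So h(t) = 3t^3 - t^2 + 5.
The leading coefficient is 3.

3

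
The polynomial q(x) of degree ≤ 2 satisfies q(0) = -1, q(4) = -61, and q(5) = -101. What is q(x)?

q(x) = -5x^2 + 5x - 1

Using the Lagrange interpolation formula with nodes 0, 4, 5:
  L_0(x) = (x - 4)(x - 5) / 20
  L_1(x) = x(x - 5) / -4
  L_2(x) = x(x - 4) / 5
Then q(x) = -1·L_0(x) - 61·L_1(x) - 101·L_2(x).
Expanding and collecting terms gives q(x) = -5x^2 + 5x - 1.
Check: q(5) = -101. ✓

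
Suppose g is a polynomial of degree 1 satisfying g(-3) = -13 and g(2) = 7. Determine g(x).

g(x) = 4x - 1

Using the Lagrange interpolation formula with nodes -3, 2:
  L_0(x) = (x - 2) / -5
  L_1(x) = (x + 3) / 5
Then g(x) = -13·L_0(x) + 7·L_1(x).
Expanding and collecting terms gives g(x) = 4x - 1.
Check: g(2) = 7. ✓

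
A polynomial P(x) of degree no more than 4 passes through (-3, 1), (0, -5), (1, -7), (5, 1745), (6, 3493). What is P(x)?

P(x) = 2x^4 + 5x^3 - 4x^2 - 5x - 5

Write P(x) = ax^4 + bx^3 + cx^2 + dx + e. Substituting each data point gives a linear system:
  81a - 27b + 9c - 3d + e = 1
  e = -5
  a + b + c + d + e = -7
  625a + 125b + 25c + 5d + e = 1745
  1296a + 216b + 36c + 6d + e = 3493
Solving the system yields a = 2, b = 5, c = -4, d = -5, e = -5.
So P(x) = 2x⁴ + 5x³ - 4x² - 5x - 5.
Check: P(1) = -7. ✓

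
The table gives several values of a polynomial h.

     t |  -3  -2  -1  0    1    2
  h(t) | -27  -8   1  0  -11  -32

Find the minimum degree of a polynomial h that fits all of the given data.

2

Forward differences of the values at t = -3, -2, -1, 0, 1, 2:
  h  : -27  -8  1  0  -11  -32
  Δ  : 19  9  -1  -11  -21
  Δ^2: -10  -10  -10  -10
  Δ^3: 0  0  0
  Δ^4: 0  0
  Δ^5: 0
The second differences are constant (-10) and nonzero, while all higher differences vanish, so the minimal degree is 2.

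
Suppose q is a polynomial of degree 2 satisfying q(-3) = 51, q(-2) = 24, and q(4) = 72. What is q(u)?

q(u) = 5u^2 - 2u

Write q(u) = au^2 + bu + c. Substituting each data point gives a linear system:
  9a - 3b + c = 51
  4a - 2b + c = 24
  16a + 4b + c = 72
Solving the system yields a = 5, b = -2, c = 0.
So q(u) = 5u² - 2u.
Check: q(-2) = 24. ✓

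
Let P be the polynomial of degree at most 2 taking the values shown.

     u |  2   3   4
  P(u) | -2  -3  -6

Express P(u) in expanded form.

P(u) = -u^2 + 4u - 6

Write P(u) = au^2 + bu + c. Substituting each data point gives a linear system:
  4a + 2b + c = -2
  9a + 3b + c = -3
  16a + 4b + c = -6
Solving the system yields a = -1, b = 4, c = -6.
So P(u) = -u^2 + 4u - 6.
Check: P(3) = -3. ✓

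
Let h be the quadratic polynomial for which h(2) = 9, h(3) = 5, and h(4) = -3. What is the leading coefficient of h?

-2

Write h(x) = ax^2 + bx + c. Substituting each data point gives a linear system:
  4a + 2b + c = 9
  9a + 3b + c = 5
  16a + 4b + c = -3
Solving the system yields a = -2, b = 6, c = 5.
So h(x) = -2x^2 + 6x + 5.
The leading coefficient is -2.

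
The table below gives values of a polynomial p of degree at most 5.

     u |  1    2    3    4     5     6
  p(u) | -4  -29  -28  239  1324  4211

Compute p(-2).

Using the Lagrange interpolation formula with nodes 1, 2, 3, 4, 5, 6:
  L_0(u) = (u - 2)(u - 3)(u - 4)(u - 5)(u - 6) / -120
  L_1(u) = (u - 1)(u - 3)(u - 4)(u - 5)(u - 6) / 24
  L_2(u) = (u - 1)(u - 2)(u - 4)(u - 5)(u - 6) / -12
  L_3(u) = (u - 1)(u - 2)(u - 3)(u - 5)(u - 6) / 12
  L_4(u) = (u - 1)(u - 2)(u - 3)(u - 4)(u - 6) / -24
  L_5(u) = (u - 1)(u - 2)(u - 3)(u - 4)(u - 5) / 120
Then p(u) = -4·L_0(u) - 29·L_1(u) - 28·L_2(u) + 239·L_3(u) + 1324·L_4(u) + 4211·L_5(u).
Expanding and collecting terms gives p(u) = u^5 - 2u^4 - 5u^3 + 3u^2 - 1.
Evaluating at u = -2: p(-2) = -13.

-13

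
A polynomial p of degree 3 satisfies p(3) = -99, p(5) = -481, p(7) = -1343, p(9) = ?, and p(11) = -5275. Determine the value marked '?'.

On equispaced nodes a degree-3 polynomial has vanishing fourth forward difference, so
  p(3) - 4·p(5) + 6·p(7) - 4·p(9) + p(11) = 0.
Substituting the known values and solving for p(9):
  -4·p(9) = 11508
  p(9) = -2877.

-2877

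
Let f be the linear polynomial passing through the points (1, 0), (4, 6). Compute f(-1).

-4

Write f(s) = as + b. Substituting each data point gives a linear system:
  a + b = 0
  4a + b = 6
Solving the system yields a = 2, b = -2.
So f(s) = 2s - 2.
Then f(-1) = -4.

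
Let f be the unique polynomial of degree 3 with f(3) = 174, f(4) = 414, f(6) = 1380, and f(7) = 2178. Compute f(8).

3234

Write f(t) = at^3 + bt^2 + ct + d. Substituting each data point gives a linear system:
  27a + 9b + 3c + d = 174
  64a + 16b + 4c + d = 414
  216a + 36b + 6c + d = 1380
  343a + 49b + 7c + d = 2178
Solving the system yields a = 6, b = 3, c = -3, d = -6.
So f(t) = 6t^3 + 3t^2 - 3t - 6.
Then f(8) = 3234.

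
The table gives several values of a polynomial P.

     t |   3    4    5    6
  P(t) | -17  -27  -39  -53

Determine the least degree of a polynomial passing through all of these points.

2

Forward differences of the values at t = 3, 4, 5, 6:
  P  : -17  -27  -39  -53
  Δ  : -10  -12  -14
  Δ^2: -2  -2
  Δ^3: 0
The second differences are constant (-2) and nonzero, while all higher differences vanish, so the minimal degree is 2.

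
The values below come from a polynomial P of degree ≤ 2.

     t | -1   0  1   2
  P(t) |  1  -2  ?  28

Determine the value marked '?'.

7

On equispaced nodes a degree-2 polynomial has vanishing third forward difference, so
  - P(-1) + 3·P(0) - 3·P(1) + P(2) = 0.
Substituting the known values and solving for P(1):
  -3·P(1) = -21
  P(1) = 7.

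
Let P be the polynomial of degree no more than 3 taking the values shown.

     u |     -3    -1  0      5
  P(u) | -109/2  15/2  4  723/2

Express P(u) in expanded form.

Write P(u) = au^3 + bu^2 + cu + d. Substituting each data point gives a linear system:
  -27a + 9b - 3c + d = -109/2
  -a + b - c + d = 15/2
  d = 4
  125a + 25b + 5c + d = 723/2
Solving the system yields a = 3, b = 1/2, c = -6, d = 4.
So P(u) = 3u³ + (1/2)u² - 6u + 4.
Check: P(-1) = 15/2. ✓

P(u) = 3u^3 + (1/2)u^2 - 6u + 4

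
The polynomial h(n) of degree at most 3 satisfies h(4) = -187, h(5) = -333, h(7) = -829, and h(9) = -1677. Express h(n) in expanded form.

Using the Lagrange interpolation formula with nodes 4, 5, 7, 9:
  L_0(n) = (n - 5)(n - 7)(n - 9) / -15
  L_1(n) = (n - 4)(n - 7)(n - 9) / 8
  L_2(n) = (n - 4)(n - 5)(n - 9) / -12
  L_3(n) = (n - 4)(n - 5)(n - 7) / 40
Then h(n) = -187·L_0(n) - 333·L_1(n) - 829·L_2(n) - 1677·L_3(n).
Expanding and collecting terms gives h(n) = -2n^3 - 2n^2 - 6n - 3.
Check: h(7) = -829. ✓

h(n) = -2n^3 - 2n^2 - 6n - 3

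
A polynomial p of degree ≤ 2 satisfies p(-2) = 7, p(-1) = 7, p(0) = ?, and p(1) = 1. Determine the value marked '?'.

5

The 3 known points determine the degree-2 polynomial uniquely.
Write p(x) = ax^2 + bx + c. Substituting each data point gives a linear system:
  4a - 2b + c = 7
  a - b + c = 7
  a + b + c = 1
Solving the system yields a = -1, b = -3, c = 5.
So p(x) = -x² - 3x + 5.
Then p(0) = 5.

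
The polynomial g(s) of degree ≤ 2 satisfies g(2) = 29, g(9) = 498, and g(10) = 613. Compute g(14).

Using the Lagrange interpolation formula with nodes 2, 9, 10:
  L_0(s) = (s - 9)(s - 10) / 56
  L_1(s) = (s - 2)(s - 10) / -7
  L_2(s) = (s - 2)(s - 9) / 8
Then g(s) = 29·L_0(s) + 498·L_1(s) + 613·L_2(s).
Expanding and collecting terms gives g(s) = 6s² + s + 3.
Evaluating at s = 14: g(14) = 1193.

1193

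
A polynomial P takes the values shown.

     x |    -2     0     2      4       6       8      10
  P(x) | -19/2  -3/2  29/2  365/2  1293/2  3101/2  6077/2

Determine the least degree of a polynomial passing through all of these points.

Forward differences of the values at x = -2, 0, 2, 4, 6, 8, 10:
  P  : -19/2  -3/2  29/2  365/2  1293/2  3101/2  6077/2
  Δ  : 8  16  168  464  904  1488
  Δ^2: 8  152  296  440  584
  Δ^3: 144  144  144  144
  Δ^4: 0  0  0
  Δ^5: 0  0
  Δ^6: 0
The third differences are constant (144) and nonzero, while all higher differences vanish, so the minimal degree is 3.

3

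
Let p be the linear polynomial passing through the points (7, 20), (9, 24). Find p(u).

p(u) = 2u + 6

Write p(u) = au + b. Substituting each data point gives a linear system:
  7a + b = 20
  9a + b = 24
Solving the system yields a = 2, b = 6.
So p(u) = 2u + 6.
Check: p(7) = 20. ✓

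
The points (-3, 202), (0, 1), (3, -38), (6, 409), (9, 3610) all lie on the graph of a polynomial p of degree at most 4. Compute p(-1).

Write p(s) = as^4 + bs^3 + cs^2 + ds + e. Substituting each data point gives a linear system:
  81a - 27b + 9c - 3d + e = 202
  e = 1
  81a + 27b + 9c + 3d + e = -38
  1296a + 216b + 36c + 6d + e = 409
  6561a + 729b + 81c + 9d + e = 3610
Solving the system yields a = 1, b = -4, c = 0, d = -4, e = 1.
So p(s) = s^4 - 4s^3 - 4s + 1.
Then p(-1) = 10.

10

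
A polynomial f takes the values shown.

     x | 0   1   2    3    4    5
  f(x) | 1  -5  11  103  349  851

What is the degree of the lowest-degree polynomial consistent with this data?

Forward differences of the values at x = 0, 1, 2, 3, 4, 5:
  f  : 1  -5  11  103  349  851
  Δ  : -6  16  92  246  502
  Δ^2: 22  76  154  256
  Δ^3: 54  78  102
  Δ^4: 24  24
  Δ^5: 0
The fourth differences are constant (24) and nonzero, while all higher differences vanish, so the minimal degree is 4.

4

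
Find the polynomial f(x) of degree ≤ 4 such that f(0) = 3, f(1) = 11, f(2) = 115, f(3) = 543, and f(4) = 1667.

f(x) = 6x^4 + 2x^3 + 3

Using the Lagrange interpolation formula with nodes 0, 1, 2, 3, 4:
  L_0(x) = (x - 1)(x - 2)(x - 3)(x - 4) / 24
  L_1(x) = x(x - 2)(x - 3)(x - 4) / -6
  L_2(x) = x(x - 1)(x - 3)(x - 4) / 4
  L_3(x) = x(x - 1)(x - 2)(x - 4) / -6
  L_4(x) = x(x - 1)(x - 2)(x - 3) / 24
Then f(x) = 3·L_0(x) + 11·L_1(x) + 115·L_2(x) + 543·L_3(x) + 1667·L_4(x).
Expanding and collecting terms gives f(x) = 6x^4 + 2x^3 + 3.
Check: f(1) = 11. ✓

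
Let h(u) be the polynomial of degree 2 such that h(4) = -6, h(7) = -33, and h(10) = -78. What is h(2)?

2

Write h(u) = au^2 + bu + c. Substituting each data point gives a linear system:
  16a + 4b + c = -6
  49a + 7b + c = -33
  100a + 10b + c = -78
Solving the system yields a = -1, b = 2, c = 2.
So h(u) = -u^2 + 2u + 2.
Then h(2) = 2.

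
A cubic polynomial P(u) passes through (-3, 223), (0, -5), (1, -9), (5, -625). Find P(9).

-3929

Write P(u) = au^3 + bu^2 + cu + d. Substituting each data point gives a linear system:
  -27a + 9b - 3c + d = 223
  d = -5
  a + b + c + d = -9
  125a + 25b + 5c + d = -625
Solving the system yields a = -6, b = 6, c = -4, d = -5.
So P(u) = -6u^3 + 6u^2 - 4u - 5.
Then P(9) = -3929.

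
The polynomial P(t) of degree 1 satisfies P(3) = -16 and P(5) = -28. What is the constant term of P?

Write P(t) = at + b. Substituting each data point gives a linear system:
  3a + b = -16
  5a + b = -28
Solving the system yields a = -6, b = 2.
So P(t) = -6t + 2.
The constant term is 2.

2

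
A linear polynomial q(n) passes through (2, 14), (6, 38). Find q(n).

Write q(n) = an + b. Substituting each data point gives a linear system:
  2a + b = 14
  6a + b = 38
Solving the system yields a = 6, b = 2.
So q(n) = 6n + 2.
Check: q(6) = 38. ✓

q(n) = 6n + 2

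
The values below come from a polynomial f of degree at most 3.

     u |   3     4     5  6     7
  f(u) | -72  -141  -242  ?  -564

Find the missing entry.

The 4 known points determine the degree-3 polynomial uniquely.
Write f(u) = au^3 + bu^2 + cu + d. Substituting each data point gives a linear system:
  27a + 9b + 3c + d = -72
  64a + 16b + 4c + d = -141
  125a + 25b + 5c + d = -242
  343a + 49b + 7c + d = -564
Solving the system yields a = -1, b = -4, c = -4, d = 3.
So f(u) = -u^3 - 4u^2 - 4u + 3.
Then f(6) = -381.

-381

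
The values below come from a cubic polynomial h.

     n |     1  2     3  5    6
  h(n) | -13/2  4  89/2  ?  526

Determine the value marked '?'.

575/2

The 4 known points determine the degree-3 polynomial uniquely.
Write h(n) = an^3 + bn^2 + cn + d. Substituting each data point gives a linear system:
  a + b + c + d = -13/2
  8a + 4b + 2c + d = 4
  27a + 9b + 3c + d = 89/2
  216a + 36b + 6c + d = 526
Solving the system yields a = 3, b = -3, c = -3/2, d = -5.
So h(n) = 3n^3 - 3n^2 - (3/2)n - 5.
Then h(5) = 575/2.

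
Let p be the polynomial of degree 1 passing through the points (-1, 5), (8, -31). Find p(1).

Using the Lagrange interpolation formula with nodes -1, 8:
  L_0(s) = (s - 8) / -9
  L_1(s) = (s + 1) / 9
Then p(s) = 5·L_0(s) - 31·L_1(s).
Expanding and collecting terms gives p(s) = -4s + 1.
Evaluating at s = 1: p(1) = -3.

-3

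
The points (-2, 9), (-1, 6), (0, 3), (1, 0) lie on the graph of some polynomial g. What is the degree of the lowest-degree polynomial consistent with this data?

Forward differences of the values at n = -2, -1, 0, 1:
  g  : 9  6  3  0
  Δ  : -3  -3  -3
  Δ^2: 0  0
  Δ^3: 0
The first differences are constant (-3) and nonzero, while all higher differences vanish, so the minimal degree is 1.

1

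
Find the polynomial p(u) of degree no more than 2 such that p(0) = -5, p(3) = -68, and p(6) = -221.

p(u) = -5u^2 - 6u - 5

Using the Lagrange interpolation formula with nodes 0, 3, 6:
  L_0(u) = (u - 3)(u - 6) / 18
  L_1(u) = u(u - 6) / -9
  L_2(u) = u(u - 3) / 18
Then p(u) = -5·L_0(u) - 68·L_1(u) - 221·L_2(u).
Expanding and collecting terms gives p(u) = -5u^2 - 6u - 5.
Check: p(0) = -5. ✓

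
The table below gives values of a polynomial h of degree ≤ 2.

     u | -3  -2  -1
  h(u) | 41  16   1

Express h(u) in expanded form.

Write h(u) = au^2 + bu + c. Substituting each data point gives a linear system:
  9a - 3b + c = 41
  4a - 2b + c = 16
  a - b + c = 1
Solving the system yields a = 5, b = 0, c = -4.
So h(u) = 5u^2 - 4.
Check: h(-2) = 16. ✓

h(u) = 5u^2 - 4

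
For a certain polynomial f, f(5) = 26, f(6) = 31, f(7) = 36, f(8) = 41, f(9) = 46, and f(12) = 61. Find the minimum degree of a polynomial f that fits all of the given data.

Divided differences on the nodes 5, 6, 7, 8, 9, 12:
  order 0: 26  31  36  41  46  61
  order 1: 5  5  5  5  5
  order 2: 0  0  0  0
  order 3: 0  0  0
  order 4: 0  0
  order 5: 0
The order-1 divided differences are all 5 (nonzero) and every higher order vanishes, so the data lies on a polynomial of degree exactly 1.

1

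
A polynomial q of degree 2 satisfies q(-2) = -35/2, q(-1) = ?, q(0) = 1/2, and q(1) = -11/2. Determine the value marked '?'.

-7/2

The 3 known points determine the degree-2 polynomial uniquely.
Write q(n) = an^2 + bn + c. Substituting each data point gives a linear system:
  4a - 2b + c = -35/2
  c = 1/2
  a + b + c = -11/2
Solving the system yields a = -5, b = -1, c = 1/2.
So q(n) = -5n^2 - n + 1/2.
Then q(-1) = -7/2.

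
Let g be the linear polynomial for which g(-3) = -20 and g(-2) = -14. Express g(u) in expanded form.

g(u) = 6u - 2

Using the Lagrange interpolation formula with nodes -3, -2:
  L_0(u) = (u + 2) / -1
  L_1(u) = (u + 3) / 1
Then g(u) = -20·L_0(u) - 14·L_1(u).
Expanding and collecting terms gives g(u) = 6u - 2.
Check: g(-2) = -14. ✓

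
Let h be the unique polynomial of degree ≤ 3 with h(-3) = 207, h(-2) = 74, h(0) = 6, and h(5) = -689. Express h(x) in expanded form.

h(x) = -6x^3 + 3x^2 - 4x + 6

Write h(x) = ax^3 + bx^2 + cx + d. Substituting each data point gives a linear system:
  -27a + 9b - 3c + d = 207
  -8a + 4b - 2c + d = 74
  d = 6
  125a + 25b + 5c + d = -689
Solving the system yields a = -6, b = 3, c = -4, d = 6.
So h(x) = -6x³ + 3x² - 4x + 6.
Check: h(0) = 6. ✓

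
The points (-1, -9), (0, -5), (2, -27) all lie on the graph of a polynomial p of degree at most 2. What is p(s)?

p(s) = -5s^2 - s - 5

Write p(s) = as^2 + bs + c. Substituting each data point gives a linear system:
  a - b + c = -9
  c = -5
  4a + 2b + c = -27
Solving the system yields a = -5, b = -1, c = -5.
So p(s) = -5s^2 - s - 5.
Check: p(2) = -27. ✓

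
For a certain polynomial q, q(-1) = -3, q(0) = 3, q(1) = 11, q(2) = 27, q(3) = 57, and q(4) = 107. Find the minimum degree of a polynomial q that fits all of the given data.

3

Forward differences of the values at n = -1, 0, 1, 2, 3, 4:
  q  : -3  3  11  27  57  107
  Δ  : 6  8  16  30  50
  Δ^2: 2  8  14  20
  Δ^3: 6  6  6
  Δ^4: 0  0
  Δ^5: 0
The third differences are constant (6) and nonzero, while all higher differences vanish, so the minimal degree is 3.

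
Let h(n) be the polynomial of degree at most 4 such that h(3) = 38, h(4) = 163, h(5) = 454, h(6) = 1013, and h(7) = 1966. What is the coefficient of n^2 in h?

Write h(n) = an^4 + bn^3 + cn^2 + dn + e. Substituting each data point gives a linear system:
  81a + 27b + 9c + 3d + e = 38
  256a + 64b + 16c + 4d + e = 163
  625a + 125b + 25c + 5d + e = 454
  1296a + 216b + 36c + 6d + e = 1013
  2401a + 343b + 49c + 7d + e = 1966
Solving the system yields a = 1, b = -1, c = -2, d = 1, e = -1.
So h(n) = n⁴ - n³ - 2n² + n - 1.
The coefficient of n^2 is -2.

-2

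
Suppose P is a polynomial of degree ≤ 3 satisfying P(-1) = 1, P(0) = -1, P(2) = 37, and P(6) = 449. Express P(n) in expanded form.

P(n) = n^3 + 6n^2 + 3n - 1

Write P(n) = an^3 + bn^2 + cn + d. Substituting each data point gives a linear system:
  -a + b - c + d = 1
  d = -1
  8a + 4b + 2c + d = 37
  216a + 36b + 6c + d = 449
Solving the system yields a = 1, b = 6, c = 3, d = -1.
So P(n) = n³ + 6n² + 3n - 1.
Check: P(2) = 37. ✓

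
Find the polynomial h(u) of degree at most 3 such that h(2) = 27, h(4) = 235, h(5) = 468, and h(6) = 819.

Using the Lagrange interpolation formula with nodes 2, 4, 5, 6:
  L_0(u) = (u - 4)(u - 5)(u - 6) / -24
  L_1(u) = (u - 2)(u - 5)(u - 6) / 4
  L_2(u) = (u - 2)(u - 4)(u - 6) / -3
  L_3(u) = (u - 2)(u - 4)(u - 5) / 8
Then h(u) = 27·L_0(u) + 235·L_1(u) + 468·L_2(u) + 819·L_3(u).
Expanding and collecting terms gives h(u) = 4u³ - u² - 2u + 3.
Check: h(2) = 27. ✓

h(u) = 4u^3 - u^2 - 2u + 3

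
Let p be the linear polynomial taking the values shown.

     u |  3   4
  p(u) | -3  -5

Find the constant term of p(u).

Write p(u) = au + b. Substituting each data point gives a linear system:
  3a + b = -3
  4a + b = -5
Solving the system yields a = -2, b = 3.
So p(u) = -2u + 3.
The constant term is 3.

3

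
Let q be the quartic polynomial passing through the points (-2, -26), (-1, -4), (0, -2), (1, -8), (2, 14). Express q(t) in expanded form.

q(t) = t^4 + 4t^3 - 5t^2 - 6t - 2

Write q(t) = at^4 + bt^3 + ct^2 + dt + e. Substituting each data point gives a linear system:
  16a - 8b + 4c - 2d + e = -26
  a - b + c - d + e = -4
  e = -2
  a + b + c + d + e = -8
  16a + 8b + 4c + 2d + e = 14
Solving the system yields a = 1, b = 4, c = -5, d = -6, e = -2.
So q(t) = t^4 + 4t^3 - 5t^2 - 6t - 2.
Check: q(0) = -2. ✓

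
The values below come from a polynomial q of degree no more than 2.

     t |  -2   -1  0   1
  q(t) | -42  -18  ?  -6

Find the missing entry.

-6

On equispaced nodes a degree-2 polynomial has vanishing third forward difference, so
  - q(-2) + 3·q(-1) - 3·q(0) + q(1) = 0.
Substituting the known values and solving for q(0):
  -3·q(0) = 18
  q(0) = -6.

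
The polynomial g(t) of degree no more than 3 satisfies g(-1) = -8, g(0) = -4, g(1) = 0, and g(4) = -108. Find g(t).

Using the Lagrange interpolation formula with nodes -1, 0, 1, 4:
  L_0(t) = t(t - 1)(t - 4) / -10
  L_1(t) = (t + 1)(t - 1)(t - 4) / 4
  L_2(t) = (t + 1)t(t - 4) / -6
  L_3(t) = (t + 1)t(t - 1) / 60
Then g(t) = -8·L_0(t) - 4·L_1(t) + 0·L_2(t) - 108·L_3(t).
Expanding and collecting terms gives g(t) = -2t³ + 6t - 4.
Check: g(0) = -4. ✓

g(t) = -2t^3 + 6t - 4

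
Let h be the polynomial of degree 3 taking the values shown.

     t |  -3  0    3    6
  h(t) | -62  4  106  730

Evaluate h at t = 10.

3214

Write h(t) = at^3 + bt^2 + ct + d. Substituting each data point gives a linear system:
  -27a + 9b - 3c + d = -62
  d = 4
  27a + 9b + 3c + d = 106
  216a + 36b + 6c + d = 730
Solving the system yields a = 3, b = 2, c = 1, d = 4.
So h(t) = 3t^3 + 2t^2 + t + 4.
Then h(10) = 3214.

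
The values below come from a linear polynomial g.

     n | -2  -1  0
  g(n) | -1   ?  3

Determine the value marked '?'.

1

On equispaced nodes a degree-1 polynomial has vanishing second forward difference, so
  g(-2) - 2·g(-1) + g(0) = 0.
Substituting the known values and solving for g(-1):
  -2·g(-1) = -2
  g(-1) = 1.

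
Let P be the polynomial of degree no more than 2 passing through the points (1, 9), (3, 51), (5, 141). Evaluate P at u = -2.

36

Write P(u) = au^2 + bu + c. Substituting each data point gives a linear system:
  a + b + c = 9
  9a + 3b + c = 51
  25a + 5b + c = 141
Solving the system yields a = 6, b = -3, c = 6.
So P(u) = 6u^2 - 3u + 6.
Then P(-2) = 36.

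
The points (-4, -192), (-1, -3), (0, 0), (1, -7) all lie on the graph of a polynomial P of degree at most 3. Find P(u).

P(u) = 2u^3 - 5u^2 - 4u

Write P(u) = au^3 + bu^2 + cu + d. Substituting each data point gives a linear system:
  -64a + 16b - 4c + d = -192
  -a + b - c + d = -3
  d = 0
  a + b + c + d = -7
Solving the system yields a = 2, b = -5, c = -4, d = 0.
So P(u) = 2u^3 - 5u^2 - 4u.
Check: P(-1) = -3. ✓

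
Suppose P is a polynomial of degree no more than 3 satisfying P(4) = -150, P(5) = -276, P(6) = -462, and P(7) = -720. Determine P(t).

Write P(t) = at^3 + bt^2 + ct + d. Substituting each data point gives a linear system:
  64a + 16b + 4c + d = -150
  125a + 25b + 5c + d = -276
  216a + 36b + 6c + d = -462
  343a + 49b + 7c + d = -720
Solving the system yields a = -2, b = 0, c = -4, d = -6.
So P(t) = -2t³ - 4t - 6.
Check: P(6) = -462. ✓

P(t) = -2t^3 - 4t - 6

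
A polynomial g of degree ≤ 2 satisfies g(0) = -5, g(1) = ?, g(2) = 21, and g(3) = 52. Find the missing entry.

On equispaced nodes a degree-2 polynomial has vanishing third forward difference, so
  - g(0) + 3·g(1) - 3·g(2) + g(3) = 0.
Substituting the known values and solving for g(1):
  3·g(1) = 6
  g(1) = 2.

2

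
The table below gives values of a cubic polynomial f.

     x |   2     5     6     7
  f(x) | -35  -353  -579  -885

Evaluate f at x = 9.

Using the Lagrange interpolation formula with nodes 2, 5, 6, 7:
  L_0(x) = (x - 5)(x - 6)(x - 7) / -60
  L_1(x) = (x - 2)(x - 6)(x - 7) / 6
  L_2(x) = (x - 2)(x - 5)(x - 7) / -4
  L_3(x) = (x - 2)(x - 5)(x - 6) / 10
Then f(x) = -35·L_0(x) - 353·L_1(x) - 579·L_2(x) - 885·L_3(x).
Expanding and collecting terms gives f(x) = -2x³ - 4x² - 3.
Evaluating at x = 9: f(9) = -1785.

-1785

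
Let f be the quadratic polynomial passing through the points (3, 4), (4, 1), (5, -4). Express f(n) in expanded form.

f(n) = -n^2 + 4n + 1

Write f(n) = an^2 + bn + c. Substituting each data point gives a linear system:
  9a + 3b + c = 4
  16a + 4b + c = 1
  25a + 5b + c = -4
Solving the system yields a = -1, b = 4, c = 1.
So f(n) = -n^2 + 4n + 1.
Check: f(4) = 1. ✓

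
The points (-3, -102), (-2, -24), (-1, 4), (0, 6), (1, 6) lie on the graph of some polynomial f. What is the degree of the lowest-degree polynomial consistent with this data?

3

Forward differences of the values at n = -3, -2, -1, 0, 1:
  f  : -102  -24  4  6  6
  Δ  : 78  28  2  0
  Δ^2: -50  -26  -2
  Δ^3: 24  24
  Δ^4: 0
The third differences are constant (24) and nonzero, while all higher differences vanish, so the minimal degree is 3.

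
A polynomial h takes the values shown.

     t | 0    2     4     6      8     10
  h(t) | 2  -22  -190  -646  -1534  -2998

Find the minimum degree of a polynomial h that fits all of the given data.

Forward differences of the values at t = 0, 2, 4, 6, 8, 10:
  h  : 2  -22  -190  -646  -1534  -2998
  Δ  : -24  -168  -456  -888  -1464
  Δ^2: -144  -288  -432  -576
  Δ^3: -144  -144  -144
  Δ^4: 0  0
  Δ^5: 0
The third differences are constant (-144) and nonzero, while all higher differences vanish, so the minimal degree is 3.

3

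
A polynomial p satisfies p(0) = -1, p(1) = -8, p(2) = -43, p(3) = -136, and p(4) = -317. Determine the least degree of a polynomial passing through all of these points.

Forward differences of the values at t = 0, 1, 2, 3, 4:
  p  : -1  -8  -43  -136  -317
  Δ  : -7  -35  -93  -181
  Δ^2: -28  -58  -88
  Δ^3: -30  -30
  Δ^4: 0
The third differences are constant (-30) and nonzero, while all higher differences vanish, so the minimal degree is 3.

3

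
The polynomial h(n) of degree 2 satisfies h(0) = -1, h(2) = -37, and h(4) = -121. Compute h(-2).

-13

Using the Lagrange interpolation formula with nodes 0, 2, 4:
  L_0(n) = (n - 2)(n - 4) / 8
  L_1(n) = n(n - 4) / -4
  L_2(n) = n(n - 2) / 8
Then h(n) = -1·L_0(n) - 37·L_1(n) - 121·L_2(n).
Expanding and collecting terms gives h(n) = -6n^2 - 6n - 1.
Evaluating at n = -2: h(-2) = -13.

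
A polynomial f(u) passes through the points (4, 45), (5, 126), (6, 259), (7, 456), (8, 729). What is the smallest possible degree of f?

3

Forward differences of the values at u = 4, 5, 6, 7, 8:
  f  : 45  126  259  456  729
  Δ  : 81  133  197  273
  Δ^2: 52  64  76
  Δ^3: 12  12
  Δ^4: 0
The third differences are constant (12) and nonzero, while all higher differences vanish, so the minimal degree is 3.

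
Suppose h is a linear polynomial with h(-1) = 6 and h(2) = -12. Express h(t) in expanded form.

Write h(t) = at + b. Substituting each data point gives a linear system:
  -a + b = 6
  2a + b = -12
Solving the system yields a = -6, b = 0.
So h(t) = -6t.
Check: h(2) = -12. ✓

h(t) = -6t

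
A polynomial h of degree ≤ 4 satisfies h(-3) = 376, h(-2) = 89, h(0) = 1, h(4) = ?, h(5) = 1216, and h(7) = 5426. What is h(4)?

425

The 5 known points determine the degree-4 polynomial uniquely.
Write h(x) = ax^4 + bx^3 + cx^2 + dx + e. Substituting each data point gives a linear system:
  81a - 27b + 9c - 3d + e = 376
  16a - 8b + 4c - 2d + e = 89
  e = 1
  625a + 125b + 25c + 5d + e = 1216
  2401a + 343b + 49c + 7d + e = 5426
Solving the system yields a = 3, b = -5, c = -1, d = -2, e = 1.
So h(x) = 3x^4 - 5x^3 - x^2 - 2x + 1.
Then h(4) = 425.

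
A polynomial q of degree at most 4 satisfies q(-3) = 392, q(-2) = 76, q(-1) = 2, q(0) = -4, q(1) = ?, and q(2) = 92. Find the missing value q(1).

4

On equispaced nodes a degree-4 polynomial has vanishing fifth forward difference, so
  - q(-3) + 5·q(-2) - 10·q(-1) + 10·q(0) - 5·q(1) + q(2) = 0.
Substituting the known values and solving for q(1):
  -5·q(1) = -20
  q(1) = 4.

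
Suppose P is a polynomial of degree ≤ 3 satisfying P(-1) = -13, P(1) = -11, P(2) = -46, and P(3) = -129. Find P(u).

P(u) = -3u^3 - 6u^2 + 4u - 6

Write P(u) = au^3 + bu^2 + cu + d. Substituting each data point gives a linear system:
  -a + b - c + d = -13
  a + b + c + d = -11
  8a + 4b + 2c + d = -46
  27a + 9b + 3c + d = -129
Solving the system yields a = -3, b = -6, c = 4, d = -6.
So P(u) = -3u^3 - 6u^2 + 4u - 6.
Check: P(1) = -11. ✓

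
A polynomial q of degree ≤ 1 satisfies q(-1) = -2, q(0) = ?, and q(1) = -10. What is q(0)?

-6

The 2 known points determine the degree-1 polynomial uniquely.
Write q(s) = as + b. Substituting each data point gives a linear system:
  -a + b = -2
  a + b = -10
Solving the system yields a = -4, b = -6.
So q(s) = -4s - 6.
Then q(0) = -6.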